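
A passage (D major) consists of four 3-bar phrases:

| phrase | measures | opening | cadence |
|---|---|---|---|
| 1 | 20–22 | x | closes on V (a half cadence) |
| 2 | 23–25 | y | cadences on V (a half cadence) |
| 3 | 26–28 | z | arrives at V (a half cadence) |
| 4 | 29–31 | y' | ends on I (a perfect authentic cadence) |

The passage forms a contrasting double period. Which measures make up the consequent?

In a double period the first pair of phrases (ending half cadence) is the large antecedent and the second pair (ending perfect authentic cadence) is the large consequent; the consequent is measures 26–31.

measures 26–31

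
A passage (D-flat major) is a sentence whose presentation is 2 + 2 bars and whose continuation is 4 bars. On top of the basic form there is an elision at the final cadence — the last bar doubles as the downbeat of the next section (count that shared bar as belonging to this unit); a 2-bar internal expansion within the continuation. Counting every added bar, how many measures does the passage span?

10 measures

Basic sentence: 2 + 2 + 4 = 8 bars.
8 (basic form) + 2 (internal expansion) = 10.
The elision shares a bar with the next section but does not change this unit's count.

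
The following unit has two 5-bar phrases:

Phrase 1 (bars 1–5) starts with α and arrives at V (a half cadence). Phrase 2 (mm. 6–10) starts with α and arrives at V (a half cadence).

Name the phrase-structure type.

Both phrases have the same opening (α) and the same cadence (half cadence): the second is a restatement, not a consequent, so this is a repeated phrase rather than a period.

repeated phrase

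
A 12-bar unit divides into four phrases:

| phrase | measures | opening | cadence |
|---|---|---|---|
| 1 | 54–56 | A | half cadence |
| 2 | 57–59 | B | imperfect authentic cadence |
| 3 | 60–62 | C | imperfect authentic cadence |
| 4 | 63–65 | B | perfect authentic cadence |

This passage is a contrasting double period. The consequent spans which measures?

In a double period the four phrases pair into a large antecedent (phrases 1–2, ending imperfect authentic cadence) and a large consequent (phrases 3–4, ending perfect authentic cadence). The consequent spans bars 60–65.

measures 60–65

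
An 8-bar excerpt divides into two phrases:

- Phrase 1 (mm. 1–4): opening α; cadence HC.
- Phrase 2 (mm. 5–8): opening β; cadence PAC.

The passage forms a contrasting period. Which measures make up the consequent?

measures 5–8

The antecedent is the phrase ending with the weaker cadence (half cadence, phrase 1) and the consequent the one ending more conclusively (perfect authentic cadence, phrase 2); the consequent is mm. 5-8.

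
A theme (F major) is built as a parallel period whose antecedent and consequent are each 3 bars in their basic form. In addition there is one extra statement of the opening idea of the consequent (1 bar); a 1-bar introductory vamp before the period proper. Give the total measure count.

8 measures

Basic parallel period: 3 + 3 = 6 bars.
6 (basic form) + 1 (extra statement) + 1 (introduction) = 8.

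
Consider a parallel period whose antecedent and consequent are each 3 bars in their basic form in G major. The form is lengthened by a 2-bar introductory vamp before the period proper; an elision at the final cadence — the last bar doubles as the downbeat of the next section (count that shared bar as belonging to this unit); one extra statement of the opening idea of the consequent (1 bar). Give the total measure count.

9 measures

Basic parallel period: 3 + 3 = 6 bars.
6 (basic form) + 2 (introduction) + 1 (extra statement) = 9.
The elision shares a bar with the next section but does not change this unit's count.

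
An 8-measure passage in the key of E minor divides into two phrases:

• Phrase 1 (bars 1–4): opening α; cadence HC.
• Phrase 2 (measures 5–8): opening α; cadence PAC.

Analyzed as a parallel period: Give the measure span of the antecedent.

The antecedent is the phrase ending with the weaker cadence (half cadence, phrase 1) and the consequent the one ending more conclusively (perfect authentic cadence, phrase 2); the antecedent is measures 1–4.

measures 1–4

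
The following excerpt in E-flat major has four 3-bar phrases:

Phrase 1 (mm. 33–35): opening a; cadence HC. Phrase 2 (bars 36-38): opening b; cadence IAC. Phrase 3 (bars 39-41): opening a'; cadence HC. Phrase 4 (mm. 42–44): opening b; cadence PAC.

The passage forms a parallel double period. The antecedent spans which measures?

measures 33–38

In a double period the four phrases pair into a large antecedent (phrases 1–2, ending imperfect authentic cadence) and a large consequent (phrases 3–4, ending perfect authentic cadence). The antecedent spans bars 33–38.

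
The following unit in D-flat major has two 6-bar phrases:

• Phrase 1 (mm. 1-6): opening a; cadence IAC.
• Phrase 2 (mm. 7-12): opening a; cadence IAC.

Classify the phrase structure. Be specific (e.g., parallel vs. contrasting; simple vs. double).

repeated phrase

Both phrases have the same opening (a) and the same cadence (imperfect authentic cadence): the second is a restatement, not a consequent, so this is a repeated phrase rather than a period.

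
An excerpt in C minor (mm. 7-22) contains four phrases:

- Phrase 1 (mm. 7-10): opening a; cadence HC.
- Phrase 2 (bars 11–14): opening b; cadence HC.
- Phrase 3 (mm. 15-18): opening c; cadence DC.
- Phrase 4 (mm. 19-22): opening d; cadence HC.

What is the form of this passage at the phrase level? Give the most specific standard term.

Phrase 4 ends with a half cadence, no stronger than phrase 2's half cadence, so the four phrases do not form a double period; nor do phrases 3–4 duplicate 1–2, so it is not a repeated period. With no phrase reaching a conclusive cadence, the passage is a phrase group.

phrase group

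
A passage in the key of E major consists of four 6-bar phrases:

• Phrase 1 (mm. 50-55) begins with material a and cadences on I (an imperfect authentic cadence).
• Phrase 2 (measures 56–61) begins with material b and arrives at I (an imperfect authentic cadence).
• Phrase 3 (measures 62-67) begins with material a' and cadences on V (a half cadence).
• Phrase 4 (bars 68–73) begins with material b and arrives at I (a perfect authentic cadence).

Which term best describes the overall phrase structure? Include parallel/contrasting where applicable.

parallel double period

Four phrases in two halves: the first half (mm. 50–61) ends with an imperfect authentic cadence, the second (measures 62–73) with a perfect authentic cadence — a large antecedent–consequent pair, i.e. a double period.
Phrase 3 begins with the same material as phrase 1, making it parallel.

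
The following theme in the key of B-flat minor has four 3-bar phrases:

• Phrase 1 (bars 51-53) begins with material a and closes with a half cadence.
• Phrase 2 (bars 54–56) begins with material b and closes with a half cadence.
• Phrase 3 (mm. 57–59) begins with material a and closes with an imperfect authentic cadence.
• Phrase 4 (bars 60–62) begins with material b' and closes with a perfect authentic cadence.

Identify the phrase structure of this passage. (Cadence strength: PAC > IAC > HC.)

Four phrases in two halves: the first half (mm. 51–56) ends with a half cadence, the second (bars 57–62) with a perfect authentic cadence — a large antecedent–consequent pair, i.e. a double period.
Phrase 3 begins with the same material as phrase 1, making it parallel.

parallel double period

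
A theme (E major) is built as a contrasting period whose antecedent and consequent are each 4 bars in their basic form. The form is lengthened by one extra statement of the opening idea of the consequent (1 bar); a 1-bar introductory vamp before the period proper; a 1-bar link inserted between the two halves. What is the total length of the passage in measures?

11 measures

Basic contrasting period: 4 + 4 = 8 bars.
8 (basic form) + 1 (extra statement) + 1 (introduction) + 1 (link) = 11.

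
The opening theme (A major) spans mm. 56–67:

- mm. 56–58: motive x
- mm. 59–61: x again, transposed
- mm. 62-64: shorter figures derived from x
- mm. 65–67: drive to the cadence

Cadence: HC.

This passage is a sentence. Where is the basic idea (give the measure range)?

The presentation of a sentence is the basic idea (measures 56–58) plus its repetition (measures 59–61); the basic idea is therefore bars 56–58.

measures 56–58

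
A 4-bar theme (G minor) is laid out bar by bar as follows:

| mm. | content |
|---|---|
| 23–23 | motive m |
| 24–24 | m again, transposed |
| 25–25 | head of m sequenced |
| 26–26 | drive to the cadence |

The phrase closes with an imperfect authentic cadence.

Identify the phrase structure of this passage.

Basic idea (m. 23) + its repetition (m. 24) form the presentation; fragmentation and cadence (measures 25–26) form the continuation — the 4-bar whole is a sentence.

sentence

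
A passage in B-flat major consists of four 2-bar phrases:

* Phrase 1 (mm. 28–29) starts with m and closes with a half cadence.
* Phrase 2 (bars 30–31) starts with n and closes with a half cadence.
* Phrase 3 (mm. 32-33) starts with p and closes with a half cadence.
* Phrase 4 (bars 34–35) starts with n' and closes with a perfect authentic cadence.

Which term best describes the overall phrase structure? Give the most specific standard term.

Four phrases in two halves: the first half (mm. 28–31) ends with a half cadence, the second (measures 32–35) with a perfect authentic cadence — a large antecedent–consequent pair, i.e. a double period.
Phrase 3 begins with different material from phrase 1, making it contrasting.

contrasting double period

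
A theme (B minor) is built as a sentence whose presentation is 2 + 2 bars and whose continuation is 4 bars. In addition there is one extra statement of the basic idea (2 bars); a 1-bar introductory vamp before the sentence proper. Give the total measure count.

Basic sentence: 2 + 2 + 4 = 8 bars.
8 (basic form) + 2 (extra statement) + 1 (introduction) = 11.

11 measures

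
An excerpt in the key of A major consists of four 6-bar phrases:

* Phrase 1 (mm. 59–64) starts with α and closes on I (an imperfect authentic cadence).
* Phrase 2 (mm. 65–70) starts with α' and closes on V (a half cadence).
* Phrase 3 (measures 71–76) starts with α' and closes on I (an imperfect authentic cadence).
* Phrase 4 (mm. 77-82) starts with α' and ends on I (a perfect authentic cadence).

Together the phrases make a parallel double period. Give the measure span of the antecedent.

In a double period the first pair of phrases (ending half cadence) is the large antecedent and the second pair (ending perfect authentic cadence) is the large consequent; the antecedent is measures 59–70.

measures 59–70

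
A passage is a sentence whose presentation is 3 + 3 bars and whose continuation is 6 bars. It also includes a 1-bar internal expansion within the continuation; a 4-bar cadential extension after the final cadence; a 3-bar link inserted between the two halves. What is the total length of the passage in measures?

Basic sentence: 3 + 3 + 6 = 12 bars.
12 (basic form) + 1 (internal expansion) + 4 (cadential extension) + 3 (link) = 20.

20 measures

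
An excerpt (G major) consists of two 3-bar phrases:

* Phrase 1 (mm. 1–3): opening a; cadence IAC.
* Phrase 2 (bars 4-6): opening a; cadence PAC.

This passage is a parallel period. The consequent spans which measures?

The antecedent is the phrase ending with the weaker cadence (imperfect authentic cadence, phrase 1) and the consequent the one ending more conclusively (perfect authentic cadence, phrase 2); the consequent is mm. 4–6.

measures 4–6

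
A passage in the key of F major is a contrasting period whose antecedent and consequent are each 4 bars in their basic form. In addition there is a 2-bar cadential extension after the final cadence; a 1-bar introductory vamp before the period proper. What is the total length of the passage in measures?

11 measures

Basic contrasting period: 4 + 4 = 8 bars.
8 (basic form) + 2 (cadential extension) + 1 (introduction) = 11.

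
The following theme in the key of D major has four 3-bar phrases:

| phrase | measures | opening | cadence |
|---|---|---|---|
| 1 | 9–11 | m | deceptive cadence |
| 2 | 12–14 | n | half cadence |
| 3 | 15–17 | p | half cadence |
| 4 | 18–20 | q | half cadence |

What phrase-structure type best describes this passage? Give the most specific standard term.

Phrase 4 ends with a half cadence, no stronger than phrase 2's half cadence, so the four phrases do not form a double period; nor do phrases 3–4 duplicate 1–2, so it is not a repeated period. With no phrase reaching a conclusive cadence, the passage is a phrase group.

phrase group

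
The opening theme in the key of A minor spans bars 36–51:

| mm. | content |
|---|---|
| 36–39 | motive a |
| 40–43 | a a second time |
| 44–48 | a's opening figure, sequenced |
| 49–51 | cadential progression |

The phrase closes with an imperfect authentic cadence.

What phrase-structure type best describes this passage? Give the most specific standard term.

Basic idea (bars 36-39) + its repetition (bars 40–43) form the presentation; fragmentation and cadence (bars 44–51) form the continuation — the 16-bar whole is a sentence.

sentence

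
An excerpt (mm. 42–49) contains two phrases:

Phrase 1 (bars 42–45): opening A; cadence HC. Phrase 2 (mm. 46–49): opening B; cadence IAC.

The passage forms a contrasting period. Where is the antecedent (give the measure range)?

measures 42–45

The antecedent is the phrase ending with the weaker cadence (half cadence, phrase 1) and the consequent the one ending more conclusively (imperfect authentic cadence, phrase 2); the antecedent is bars 42–45.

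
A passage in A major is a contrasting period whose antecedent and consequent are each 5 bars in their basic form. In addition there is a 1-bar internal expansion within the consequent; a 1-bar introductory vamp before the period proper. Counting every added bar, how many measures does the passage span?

12 measures

Basic contrasting period: 5 + 5 = 10 bars.
10 (basic form) + 1 (internal expansion) + 1 (introduction) = 12.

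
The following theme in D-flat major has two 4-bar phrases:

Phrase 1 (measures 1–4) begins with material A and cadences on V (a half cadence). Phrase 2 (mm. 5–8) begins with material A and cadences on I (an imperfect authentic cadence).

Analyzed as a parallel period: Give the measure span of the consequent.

measures 5–8

The antecedent is the phrase ending with the weaker cadence (half cadence, phrase 1) and the consequent the one ending more conclusively (imperfect authentic cadence, phrase 2); the consequent is bars 5-8.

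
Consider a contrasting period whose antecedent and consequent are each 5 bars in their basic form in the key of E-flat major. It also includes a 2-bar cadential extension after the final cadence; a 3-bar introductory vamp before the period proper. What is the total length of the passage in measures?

15 measures

Basic contrasting period: 5 + 5 = 10 bars.
10 (basic form) + 2 (cadential extension) + 3 (introduction) = 15.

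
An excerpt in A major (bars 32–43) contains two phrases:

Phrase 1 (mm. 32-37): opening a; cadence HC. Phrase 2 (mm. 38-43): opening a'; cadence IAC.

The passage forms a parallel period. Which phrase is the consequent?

phrase 2

The phrase ending with the weaker cadence (half cadence) is the antecedent; the one ending more conclusively (imperfect authentic cadence) is the consequent. The consequent is phrase 2.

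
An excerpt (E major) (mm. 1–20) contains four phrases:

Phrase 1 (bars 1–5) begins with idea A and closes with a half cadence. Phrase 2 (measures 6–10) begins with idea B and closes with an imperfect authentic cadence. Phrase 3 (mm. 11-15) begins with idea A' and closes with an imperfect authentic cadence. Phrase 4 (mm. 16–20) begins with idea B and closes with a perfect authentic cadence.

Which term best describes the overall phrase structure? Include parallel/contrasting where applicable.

parallel double period

Four phrases in two halves: the first half (bars 1–10) ends with an imperfect authentic cadence, the second (mm. 11-20) with a perfect authentic cadence — a large antecedent–consequent pair, i.e. a double period.
Phrase 3 begins with the same material as phrase 1, making it parallel.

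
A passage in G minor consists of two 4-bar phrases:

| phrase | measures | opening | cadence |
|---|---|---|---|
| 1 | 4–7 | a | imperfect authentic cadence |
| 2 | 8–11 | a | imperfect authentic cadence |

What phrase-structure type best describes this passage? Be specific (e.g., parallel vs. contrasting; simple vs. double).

Both phrases have the same opening (a) and the same cadence (imperfect authentic cadence): the second is a restatement, not a consequent, so this is a repeated phrase rather than a period.

repeated phrase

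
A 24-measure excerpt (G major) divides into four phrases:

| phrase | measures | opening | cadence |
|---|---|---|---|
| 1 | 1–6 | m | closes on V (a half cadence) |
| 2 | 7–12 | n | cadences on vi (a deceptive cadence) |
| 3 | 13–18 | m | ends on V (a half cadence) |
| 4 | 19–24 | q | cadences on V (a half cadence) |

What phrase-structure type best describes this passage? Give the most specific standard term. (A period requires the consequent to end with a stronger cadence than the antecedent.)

phrase group

Phrase 4 ends with a half cadence, no stronger than phrase 2's deceptive cadence, so the four phrases do not form a double period; nor do phrases 3–4 duplicate 1–2, so it is not a repeated period. With no phrase reaching a conclusive cadence, the passage is a phrase group.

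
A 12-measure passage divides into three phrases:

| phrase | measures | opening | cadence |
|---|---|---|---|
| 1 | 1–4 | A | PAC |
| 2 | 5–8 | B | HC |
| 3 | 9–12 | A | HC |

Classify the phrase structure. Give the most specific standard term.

phrase group

The final phrase closes with a half cadence, which is not stronger than the preceding half cadence; the 3 phrases lack an overall antecedent–consequent design and so form a phrase group.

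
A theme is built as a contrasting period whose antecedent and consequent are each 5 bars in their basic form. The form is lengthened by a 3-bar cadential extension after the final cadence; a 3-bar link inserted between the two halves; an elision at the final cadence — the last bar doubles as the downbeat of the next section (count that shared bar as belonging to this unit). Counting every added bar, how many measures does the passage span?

16 measures

Basic contrasting period: 5 + 5 = 10 bars.
10 (basic form) + 3 (cadential extension) + 3 (link) = 16.
The elision shares a bar with the next section but does not change this unit's count.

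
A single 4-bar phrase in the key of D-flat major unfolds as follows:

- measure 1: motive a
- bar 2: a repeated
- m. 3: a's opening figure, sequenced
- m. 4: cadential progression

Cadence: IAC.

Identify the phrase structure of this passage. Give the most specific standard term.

Basic idea (bar 1) + its repetition (bar 2) form the presentation; fragmentation and cadence (mm. 3-4) form the continuation — the 4-bar whole is a sentence.

sentence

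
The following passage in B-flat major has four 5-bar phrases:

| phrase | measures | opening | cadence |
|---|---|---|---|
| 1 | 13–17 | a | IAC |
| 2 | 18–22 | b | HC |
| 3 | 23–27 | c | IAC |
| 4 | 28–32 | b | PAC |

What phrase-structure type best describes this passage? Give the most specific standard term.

Four phrases in two halves: the first half (mm. 13-22) ends with a half cadence, the second (measures 23–32) with a perfect authentic cadence — a large antecedent–consequent pair, i.e. a double period.
Phrase 3 begins with different material from phrase 1, making it contrasting.

contrasting double period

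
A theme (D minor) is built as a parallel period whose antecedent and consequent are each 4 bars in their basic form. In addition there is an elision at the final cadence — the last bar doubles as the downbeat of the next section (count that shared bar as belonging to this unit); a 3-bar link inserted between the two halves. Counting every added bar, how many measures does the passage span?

Basic parallel period: 4 + 4 = 8 bars.
8 (basic form) + 3 (link) = 11.
The elision shares a bar with the next section but does not change this unit's count.

11 measures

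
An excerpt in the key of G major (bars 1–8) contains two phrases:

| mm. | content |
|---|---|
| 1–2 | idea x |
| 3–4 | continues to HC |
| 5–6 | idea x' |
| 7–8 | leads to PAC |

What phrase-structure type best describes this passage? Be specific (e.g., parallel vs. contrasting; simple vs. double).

parallel period

Phrase 1 ends with a half cadence (weaker) and phrase 2 with a perfect authentic cadence (stronger): antecedent + consequent = a period.
The two phrases open with the same material (x / x'), so the period is parallel.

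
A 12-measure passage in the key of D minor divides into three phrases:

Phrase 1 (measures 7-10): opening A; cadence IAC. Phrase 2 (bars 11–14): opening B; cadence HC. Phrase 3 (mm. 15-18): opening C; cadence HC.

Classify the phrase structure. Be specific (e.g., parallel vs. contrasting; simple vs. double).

phrase group

The final phrase closes with a half cadence, which is not stronger than the preceding half cadence; the 3 phrases lack an overall antecedent–consequent design and so form a phrase group.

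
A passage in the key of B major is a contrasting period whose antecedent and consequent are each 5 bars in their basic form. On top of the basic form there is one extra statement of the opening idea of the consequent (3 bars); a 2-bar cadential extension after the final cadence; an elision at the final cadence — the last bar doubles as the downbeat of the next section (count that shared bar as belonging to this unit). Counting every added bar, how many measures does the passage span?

Basic contrasting period: 5 + 5 = 10 bars.
10 (basic form) + 3 (extra statement) + 2 (cadential extension) = 15.
The elision shares a bar with the next section but does not change this unit's count.

15 measures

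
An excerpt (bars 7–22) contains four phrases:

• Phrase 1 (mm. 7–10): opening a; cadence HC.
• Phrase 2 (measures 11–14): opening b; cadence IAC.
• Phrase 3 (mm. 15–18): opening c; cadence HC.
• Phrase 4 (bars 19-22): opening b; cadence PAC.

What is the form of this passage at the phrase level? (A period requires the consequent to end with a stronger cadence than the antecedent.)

contrasting double period

Four phrases in two halves: the first half (measures 7–14) ends with an imperfect authentic cadence, the second (measures 15–22) with a perfect authentic cadence — a large antecedent–consequent pair, i.e. a double period.
Phrase 3 begins with different material from phrase 1, making it contrasting.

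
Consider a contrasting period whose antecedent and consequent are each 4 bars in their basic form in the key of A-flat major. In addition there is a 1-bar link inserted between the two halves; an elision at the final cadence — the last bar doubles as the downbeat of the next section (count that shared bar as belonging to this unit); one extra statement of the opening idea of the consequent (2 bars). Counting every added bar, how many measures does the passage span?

11 measures

Basic contrasting period: 4 + 4 = 8 bars.
8 (basic form) + 1 (link) + 2 (extra statement) = 11.
The elision shares a bar with the next section but does not change this unit's count.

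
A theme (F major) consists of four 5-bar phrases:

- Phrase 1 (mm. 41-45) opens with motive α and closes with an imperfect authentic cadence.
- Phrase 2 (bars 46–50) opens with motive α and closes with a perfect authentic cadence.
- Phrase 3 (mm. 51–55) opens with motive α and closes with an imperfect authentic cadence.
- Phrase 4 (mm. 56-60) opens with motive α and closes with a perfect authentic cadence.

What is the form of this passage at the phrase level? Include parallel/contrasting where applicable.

repeated period

The cadence pattern IAC–PAC–IAC–PAC is weak–strong twice, and phrases 3–4 restate phrases 1–2: a period heard twice, not a double period (which would end weakly at phrase 2).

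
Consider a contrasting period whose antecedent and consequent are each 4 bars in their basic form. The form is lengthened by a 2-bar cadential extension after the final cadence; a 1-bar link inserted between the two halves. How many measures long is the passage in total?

11 measures

Basic contrasting period: 4 + 4 = 8 bars.
8 (basic form) + 2 (cadential extension) + 1 (link) = 11.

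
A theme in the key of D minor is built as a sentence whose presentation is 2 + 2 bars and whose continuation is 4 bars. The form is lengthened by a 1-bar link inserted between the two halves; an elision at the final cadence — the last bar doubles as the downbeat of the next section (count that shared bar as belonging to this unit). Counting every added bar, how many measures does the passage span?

9 measures

Basic sentence: 2 + 2 + 4 = 8 bars.
8 (basic form) + 1 (link) = 9.
The elision shares a bar with the next section but does not change this unit's count.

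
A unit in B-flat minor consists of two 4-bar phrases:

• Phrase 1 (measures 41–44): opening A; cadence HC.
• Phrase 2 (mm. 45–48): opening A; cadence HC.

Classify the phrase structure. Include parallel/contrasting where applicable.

Both phrases have the same opening (A) and the same cadence (half cadence): the second is a restatement, not a consequent, so this is a repeated phrase rather than a period.

repeated phrase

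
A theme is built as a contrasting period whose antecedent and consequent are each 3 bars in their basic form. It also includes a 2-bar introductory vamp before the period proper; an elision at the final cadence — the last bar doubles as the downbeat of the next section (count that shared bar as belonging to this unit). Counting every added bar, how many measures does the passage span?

8 measures

Basic contrasting period: 3 + 3 = 6 bars.
6 (basic form) + 2 (introduction) = 8.
The elision shares a bar with the next section but does not change this unit's count.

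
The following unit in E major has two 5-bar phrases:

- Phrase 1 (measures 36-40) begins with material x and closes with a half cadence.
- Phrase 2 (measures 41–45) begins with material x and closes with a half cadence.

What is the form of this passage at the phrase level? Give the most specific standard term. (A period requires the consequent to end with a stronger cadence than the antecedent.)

Both phrases have the same opening (x) and the same cadence (half cadence): the second is a restatement, not a consequent, so this is a repeated phrase rather than a period.

repeated phrase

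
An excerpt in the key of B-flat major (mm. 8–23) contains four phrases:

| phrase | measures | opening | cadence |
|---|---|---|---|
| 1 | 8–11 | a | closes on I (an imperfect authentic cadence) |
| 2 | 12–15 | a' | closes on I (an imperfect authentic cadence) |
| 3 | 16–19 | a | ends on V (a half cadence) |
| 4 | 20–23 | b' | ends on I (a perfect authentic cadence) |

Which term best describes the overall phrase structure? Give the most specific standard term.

parallel double period

Four phrases in two halves: the first half (measures 8–15) ends with an imperfect authentic cadence, the second (bars 16-23) with a perfect authentic cadence — a large antecedent–consequent pair, i.e. a double period.
Phrase 3 begins with the same material as phrase 1, making it parallel.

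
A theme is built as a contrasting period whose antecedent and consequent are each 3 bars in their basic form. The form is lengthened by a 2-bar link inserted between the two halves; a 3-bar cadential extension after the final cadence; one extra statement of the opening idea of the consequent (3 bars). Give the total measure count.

14 measures

Basic contrasting period: 3 + 3 = 6 bars.
6 (basic form) + 2 (link) + 3 (cadential extension) + 3 (extra statement) = 14.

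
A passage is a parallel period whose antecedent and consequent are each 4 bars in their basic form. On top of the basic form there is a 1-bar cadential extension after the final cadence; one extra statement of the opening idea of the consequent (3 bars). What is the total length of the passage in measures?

Basic parallel period: 4 + 4 = 8 bars.
8 (basic form) + 1 (cadential extension) + 3 (extra statement) = 12.

12 measures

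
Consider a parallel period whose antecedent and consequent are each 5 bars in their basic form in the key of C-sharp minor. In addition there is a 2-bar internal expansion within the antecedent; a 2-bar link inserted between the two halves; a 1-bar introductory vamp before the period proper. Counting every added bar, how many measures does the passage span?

15 measures

Basic parallel period: 5 + 5 = 10 bars.
10 (basic form) + 2 (internal expansion) + 2 (link) + 1 (introduction) = 15.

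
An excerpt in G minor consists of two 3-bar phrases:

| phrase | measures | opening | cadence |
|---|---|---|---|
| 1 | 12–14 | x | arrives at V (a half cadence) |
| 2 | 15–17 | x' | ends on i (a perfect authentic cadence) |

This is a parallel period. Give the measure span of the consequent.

The phrase ending with the weaker cadence (half cadence) is the antecedent; the one ending more conclusively (perfect authentic cadence) is the consequent. The consequent is measures 15–17.

measures 15–17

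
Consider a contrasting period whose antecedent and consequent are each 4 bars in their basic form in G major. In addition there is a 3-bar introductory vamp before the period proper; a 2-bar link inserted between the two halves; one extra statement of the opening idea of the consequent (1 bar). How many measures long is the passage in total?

Basic contrasting period: 4 + 4 = 8 bars.
8 (basic form) + 3 (introduction) + 2 (link) + 1 (extra statement) = 14.

14 measures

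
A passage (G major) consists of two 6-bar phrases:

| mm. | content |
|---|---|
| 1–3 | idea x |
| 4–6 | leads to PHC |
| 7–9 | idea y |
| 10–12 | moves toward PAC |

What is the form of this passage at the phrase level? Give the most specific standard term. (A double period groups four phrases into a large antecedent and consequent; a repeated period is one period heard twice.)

contrasting period

Phrase 1 ends with a Phrygian half cadence (weaker) and phrase 2 with a perfect authentic cadence (stronger): antecedent + consequent = a period.
The two phrases open with different material (x / y), so the period is contrasting.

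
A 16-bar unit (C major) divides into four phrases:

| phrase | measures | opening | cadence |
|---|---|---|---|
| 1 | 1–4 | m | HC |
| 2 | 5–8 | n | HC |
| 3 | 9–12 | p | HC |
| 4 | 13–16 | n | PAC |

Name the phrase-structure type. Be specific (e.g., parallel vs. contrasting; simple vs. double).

Four phrases in two halves: the first half (mm. 1–8) ends with a half cadence, the second (bars 9–16) with a perfect authentic cadence — a large antecedent–consequent pair, i.e. a double period.
Phrase 3 begins with different material from phrase 1, making it contrasting.

contrasting double period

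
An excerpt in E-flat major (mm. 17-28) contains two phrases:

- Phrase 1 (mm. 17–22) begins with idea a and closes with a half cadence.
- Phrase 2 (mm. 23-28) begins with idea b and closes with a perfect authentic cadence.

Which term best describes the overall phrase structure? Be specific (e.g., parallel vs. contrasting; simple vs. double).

contrasting period

Phrase 1 ends with a half cadence (weaker) and phrase 2 with a perfect authentic cadence (stronger): antecedent + consequent = a period.
The two phrases open with different material (a / b), so the period is contrasting.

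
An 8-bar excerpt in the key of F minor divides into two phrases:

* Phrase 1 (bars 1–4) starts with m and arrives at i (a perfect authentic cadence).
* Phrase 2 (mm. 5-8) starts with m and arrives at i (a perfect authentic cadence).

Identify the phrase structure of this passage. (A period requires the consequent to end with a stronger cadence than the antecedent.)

repeated phrase

Both phrases have the same opening (m) and the same cadence (perfect authentic cadence): the second is a restatement, not a consequent, so this is a repeated phrase rather than a period.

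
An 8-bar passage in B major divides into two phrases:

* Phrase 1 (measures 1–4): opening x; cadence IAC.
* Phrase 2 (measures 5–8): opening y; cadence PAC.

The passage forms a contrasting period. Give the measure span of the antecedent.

measures 1–4

The antecedent is the phrase ending with the weaker cadence (imperfect authentic cadence, phrase 1) and the consequent the one ending more conclusively (perfect authentic cadence, phrase 2); the antecedent is mm. 1–4.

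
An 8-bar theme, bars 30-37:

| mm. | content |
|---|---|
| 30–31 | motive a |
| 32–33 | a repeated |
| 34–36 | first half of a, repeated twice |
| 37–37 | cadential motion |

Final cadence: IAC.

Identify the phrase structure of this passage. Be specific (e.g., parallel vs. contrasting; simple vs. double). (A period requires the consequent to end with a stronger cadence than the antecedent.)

sentence

Basic idea (mm. 30–31) + its repetition (mm. 32-33) form the presentation; fragmentation and cadence (measures 34–37) form the continuation — the 8-bar whole is a sentence.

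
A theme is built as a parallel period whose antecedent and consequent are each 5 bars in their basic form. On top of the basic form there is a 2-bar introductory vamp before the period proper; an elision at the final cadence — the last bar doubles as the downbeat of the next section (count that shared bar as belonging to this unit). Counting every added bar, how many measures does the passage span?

12 measures

Basic parallel period: 5 + 5 = 10 bars.
10 (basic form) + 2 (introduction) = 12.
The elision shares a bar with the next section but does not change this unit's count.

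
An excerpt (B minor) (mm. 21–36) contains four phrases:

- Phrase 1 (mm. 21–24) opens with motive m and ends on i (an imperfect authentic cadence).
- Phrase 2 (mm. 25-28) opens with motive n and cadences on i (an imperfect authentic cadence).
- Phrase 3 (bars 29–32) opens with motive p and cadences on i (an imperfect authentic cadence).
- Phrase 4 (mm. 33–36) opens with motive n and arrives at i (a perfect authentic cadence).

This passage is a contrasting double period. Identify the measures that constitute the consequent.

measures 29–36

In a double period the four phrases pair into a large antecedent (phrases 1–2, ending imperfect authentic cadence) and a large consequent (phrases 3–4, ending perfect authentic cadence). The consequent spans bars 29–36.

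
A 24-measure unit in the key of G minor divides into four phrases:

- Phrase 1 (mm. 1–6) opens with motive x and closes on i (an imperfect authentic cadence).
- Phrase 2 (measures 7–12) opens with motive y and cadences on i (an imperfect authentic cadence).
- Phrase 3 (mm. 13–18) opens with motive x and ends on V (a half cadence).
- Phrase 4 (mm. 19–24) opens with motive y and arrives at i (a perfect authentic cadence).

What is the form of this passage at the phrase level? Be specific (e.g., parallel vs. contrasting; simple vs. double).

Four phrases in two halves: the first half (mm. 1–12) ends with an imperfect authentic cadence, the second (mm. 13-24) with a perfect authentic cadence — a large antecedent–consequent pair, i.e. a double period.
Phrase 3 begins with the same material as phrase 1, making it parallel.

parallel double period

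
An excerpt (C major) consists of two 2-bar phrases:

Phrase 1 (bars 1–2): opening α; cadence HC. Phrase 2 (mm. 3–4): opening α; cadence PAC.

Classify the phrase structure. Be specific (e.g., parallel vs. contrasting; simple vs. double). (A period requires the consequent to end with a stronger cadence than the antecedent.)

Phrase 1 ends with a half cadence (weaker) and phrase 2 with a perfect authentic cadence (stronger): antecedent + consequent = a period.
The two phrases open with the same material (α / α), so the period is parallel.

parallel period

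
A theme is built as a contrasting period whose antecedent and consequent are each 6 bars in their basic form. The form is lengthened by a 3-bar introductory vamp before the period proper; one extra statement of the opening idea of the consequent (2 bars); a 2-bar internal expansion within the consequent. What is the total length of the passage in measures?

Basic contrasting period: 6 + 6 = 12 bars.
12 (basic form) + 3 (introduction) + 2 (extra statement) + 2 (internal expansion) = 19.

19 measures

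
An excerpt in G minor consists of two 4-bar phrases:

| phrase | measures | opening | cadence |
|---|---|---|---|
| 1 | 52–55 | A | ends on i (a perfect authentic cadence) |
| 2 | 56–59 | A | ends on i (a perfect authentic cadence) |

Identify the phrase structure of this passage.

Both phrases have the same opening (A) and the same cadence (perfect authentic cadence): the second is a restatement, not a consequent, so this is a repeated phrase rather than a period.

repeated phrase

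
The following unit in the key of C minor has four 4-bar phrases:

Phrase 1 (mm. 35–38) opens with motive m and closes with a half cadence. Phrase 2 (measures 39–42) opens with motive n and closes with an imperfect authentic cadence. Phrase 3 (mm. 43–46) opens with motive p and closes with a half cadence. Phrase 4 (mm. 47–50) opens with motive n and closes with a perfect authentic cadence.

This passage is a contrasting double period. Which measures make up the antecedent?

In a double period the four phrases pair into a large antecedent (phrases 1–2, ending imperfect authentic cadence) and a large consequent (phrases 3–4, ending perfect authentic cadence). The antecedent spans measures 35–42.

measures 35–42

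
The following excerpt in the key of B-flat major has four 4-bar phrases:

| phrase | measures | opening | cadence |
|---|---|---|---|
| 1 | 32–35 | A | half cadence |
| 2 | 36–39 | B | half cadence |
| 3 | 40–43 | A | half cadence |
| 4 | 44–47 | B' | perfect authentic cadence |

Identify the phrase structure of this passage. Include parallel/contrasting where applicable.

Four phrases in two halves: the first half (bars 32–39) ends with a half cadence, the second (measures 40–47) with a perfect authentic cadence — a large antecedent–consequent pair, i.e. a double period.
Phrase 3 begins with the same material as phrase 1, making it parallel.

parallel double period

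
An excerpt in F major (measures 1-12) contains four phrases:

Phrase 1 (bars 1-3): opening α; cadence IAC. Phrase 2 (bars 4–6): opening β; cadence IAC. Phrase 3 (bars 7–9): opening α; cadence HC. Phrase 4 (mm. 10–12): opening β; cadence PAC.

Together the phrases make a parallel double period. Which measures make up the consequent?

measures 7–12

In a double period the first pair of phrases (ending imperfect authentic cadence) is the large antecedent and the second pair (ending perfect authentic cadence) is the large consequent; the consequent is measures 7–12.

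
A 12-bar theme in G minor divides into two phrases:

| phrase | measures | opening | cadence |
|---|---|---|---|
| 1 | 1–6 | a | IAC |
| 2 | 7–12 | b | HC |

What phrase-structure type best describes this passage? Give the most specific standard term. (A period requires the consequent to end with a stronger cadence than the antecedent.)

phrase group

The second phrase closes with a half cadence, which is not stronger than the first phrase's imperfect authentic cadence; without a weak→strong cadential pair there is no antecedent–consequent relationship, so this is a phrase group rather than a period.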